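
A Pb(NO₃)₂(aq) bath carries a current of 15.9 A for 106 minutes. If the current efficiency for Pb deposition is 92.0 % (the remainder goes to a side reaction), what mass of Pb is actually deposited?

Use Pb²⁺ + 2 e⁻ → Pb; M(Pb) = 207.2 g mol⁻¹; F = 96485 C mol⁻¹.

Q = I·t = 15.90 × 6360.0 = 101100 C.
n(e⁻) = 101100/96485 = 1.048 mol; theoretically n(Pb) = 1.048/2 = 0.5240 mol, m_theo = 108.6 g.
At 92.0 % efficiency, m_actual = 0.920 × 108.6 = 99.9 g.

99.9 g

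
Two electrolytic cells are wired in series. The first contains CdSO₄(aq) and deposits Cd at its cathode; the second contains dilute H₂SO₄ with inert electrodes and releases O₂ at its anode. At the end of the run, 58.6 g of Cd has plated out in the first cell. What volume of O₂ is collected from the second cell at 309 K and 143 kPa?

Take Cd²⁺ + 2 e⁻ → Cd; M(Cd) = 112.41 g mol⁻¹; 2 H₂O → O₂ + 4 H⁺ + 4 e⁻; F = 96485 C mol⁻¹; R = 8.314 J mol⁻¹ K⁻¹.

4.68 L

n(Cd) = 58.6 / 112.41 = 0.5213 mol, so n(e⁻) = 2 × 0.5213 = 1.043 mol.
The cells are in series, so the same 1.043 mol of electrons passes through the second cell.
2 H₂O → O₂ + 4 H⁺ + 4 e⁻ — 4 mol e⁻ per mol O₂, so n(O₂) = 1.043/4 = 0.2607 mol.
V = nRT/P = (0.2607 × 8.314 × 309) / (143 × 10³) = 0.00468 m³ = 4.68 L.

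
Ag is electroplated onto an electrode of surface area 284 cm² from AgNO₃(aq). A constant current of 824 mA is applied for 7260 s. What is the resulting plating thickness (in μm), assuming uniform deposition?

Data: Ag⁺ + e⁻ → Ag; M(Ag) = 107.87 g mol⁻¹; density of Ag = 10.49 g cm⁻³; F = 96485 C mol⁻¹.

Q = I·t = 0.8240 × 7260.0 = 5982 C; n(e⁻) = 0.06200 mol.
n(Ag) = n(e⁻)/1 = 0.06200 mol, so m = 0.06200 × 107.87 = 6.688 g.
Volume = m/ρ = 6.688 / 10.49 = 0.6376 cm³.
Thickness = V/A = 0.6376 / 284 = 0.00224 cm = 22.4 μm.

22.4 μm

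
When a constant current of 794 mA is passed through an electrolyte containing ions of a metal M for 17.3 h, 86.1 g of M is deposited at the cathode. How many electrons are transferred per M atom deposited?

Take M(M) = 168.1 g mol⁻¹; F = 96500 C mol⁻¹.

1

Q = I·t = 0.7940 A × 62280 s = 49450 C, so n(e⁻) = 49450/96500 = 0.5124 mol.
n(M) deposited = 86.1 / 168.1 = 0.5122 mol.
Electrons per atom = n(e⁻)/n(M) = 0.5124 / 0.5122 = 1.00 ≈ 1, so the ion is M⁺.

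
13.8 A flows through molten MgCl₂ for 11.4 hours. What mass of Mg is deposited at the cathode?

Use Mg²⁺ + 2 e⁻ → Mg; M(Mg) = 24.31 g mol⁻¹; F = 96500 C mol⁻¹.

71.3 g

Q = I·t = 13.80 A × 41040 s = 566400 C.
n(e⁻) = Q/F = 566400 / 96500 = 5.869 mol.
Mg²⁺ + 2 e⁻ → Mg, so n(Mg) = n(e⁻)/2 = 2.934 mol.
m = n·M = 2.934 × 24.31 = 71.3 g.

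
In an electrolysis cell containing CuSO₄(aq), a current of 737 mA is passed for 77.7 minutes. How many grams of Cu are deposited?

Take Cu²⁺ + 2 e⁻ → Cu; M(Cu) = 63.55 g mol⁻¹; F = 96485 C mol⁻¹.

1.13 g

Q = I·t = 0.7370 A × 4662.0 s = 3436 C.
n(e⁻) = Q/F = 3436 / 96485 = 0.03561 mol.
Cu²⁺ + 2 e⁻ → Cu, so n(Cu) = n(e⁻)/2 = 0.01781 mol.
m = n·M = 0.01781 × 63.55 = 1.13 g.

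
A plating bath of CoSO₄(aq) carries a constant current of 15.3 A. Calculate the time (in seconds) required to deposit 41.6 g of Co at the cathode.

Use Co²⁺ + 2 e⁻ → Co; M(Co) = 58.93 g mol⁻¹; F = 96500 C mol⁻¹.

n(Co) = m/M = 41.6 / 58.93 = 0.7059 mol.
Each Co atom requires 2 electrons, so n(e⁻) = 2 × 0.7059 = 1.412 mol.
Q = n(e⁻)·F = 1.412 × 96500 = 136200 C.
t = Q/I = 136200 / 15.30 A = 8905 s.

8900 s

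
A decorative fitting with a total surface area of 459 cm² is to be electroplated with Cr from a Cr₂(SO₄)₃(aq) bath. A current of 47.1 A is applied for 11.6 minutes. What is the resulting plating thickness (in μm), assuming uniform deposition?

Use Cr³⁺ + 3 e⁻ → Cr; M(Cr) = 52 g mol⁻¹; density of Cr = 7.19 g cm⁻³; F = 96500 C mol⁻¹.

17.8 μm

Q = I·t = 47.10 × 696.00 = 32780 C; n(e⁻) = 0.3397 mol.
n(Cr) = n(e⁻)/3 = 0.1132 mol, so m = 0.1132 × 52 = 5.888 g.
Volume = m/ρ = 5.888 / 7.19 = 0.8189 cm³.
Thickness = V/A = 0.8189 / 459 = 0.00178 cm = 17.8 μm.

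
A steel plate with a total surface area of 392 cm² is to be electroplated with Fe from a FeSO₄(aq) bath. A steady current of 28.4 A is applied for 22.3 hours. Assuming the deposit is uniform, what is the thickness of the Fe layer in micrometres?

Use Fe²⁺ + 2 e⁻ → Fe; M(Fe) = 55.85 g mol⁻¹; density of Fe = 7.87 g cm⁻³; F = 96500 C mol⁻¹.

2140 μm

Q = I·t = 28.40 × 80280 = 2280000 C; n(e⁻) = 23.63 mol.
n(Fe) = n(e⁻)/2 = 11.81 mol, so m = 11.81 × 55.85 = 659.8 g.
Volume = m/ρ = 659.8 / 7.87 = 83.83 cm³.
Thickness = V/A = 83.83 / 392 = 0.214 cm = 2140 μm.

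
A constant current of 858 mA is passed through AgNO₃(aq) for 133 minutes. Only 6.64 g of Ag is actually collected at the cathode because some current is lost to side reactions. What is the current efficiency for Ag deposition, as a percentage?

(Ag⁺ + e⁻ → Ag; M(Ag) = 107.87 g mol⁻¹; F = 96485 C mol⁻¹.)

Q = I·t = 0.8580 × 7980.0 = 6847 C; n(e⁻) = 6847/96485 = 0.07096 mol.
Theoretical n(Ag) = n(e⁻)/1 = 0.07096 mol, i.e. m_theo = 0.07096 × 107.87 = 7.655 g.
Efficiency = m_actual / m_theo = 6.64 / 7.655 = 86.7 %.

86.7 %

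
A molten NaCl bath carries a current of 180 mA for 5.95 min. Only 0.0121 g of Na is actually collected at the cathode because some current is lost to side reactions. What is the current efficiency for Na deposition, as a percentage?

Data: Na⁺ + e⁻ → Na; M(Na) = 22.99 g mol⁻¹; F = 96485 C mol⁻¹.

79.0 %

Q = I·t = 0.1800 × 357.00 = 64.26 C; n(e⁻) = 64.26/96485 = 0.0006660 mol.
Theoretical n(Na) = n(e⁻)/1 = 0.0006660 mol, i.e. m_theo = 0.0006660 × 22.99 = 0.01531 g.
Efficiency = m_actual / m_theo = 0.0121 / 0.01531 = 79.0 %.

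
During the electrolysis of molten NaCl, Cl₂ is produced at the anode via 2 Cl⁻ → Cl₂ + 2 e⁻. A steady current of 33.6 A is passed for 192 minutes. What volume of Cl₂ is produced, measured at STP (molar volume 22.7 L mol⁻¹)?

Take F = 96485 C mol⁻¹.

45.5 L

Q = I·t = 33.60 A × 11520 s = 387100 C.
n(e⁻) = Q/F = 387100 / 96485 = 4.012 mol.
2 electrons are transferred per Cl₂ molecule, so n(Cl₂) = 4.012 / 2 = 2.006 mol.
V = n × V_m = 2.006 × 22.7 = 45.5 L.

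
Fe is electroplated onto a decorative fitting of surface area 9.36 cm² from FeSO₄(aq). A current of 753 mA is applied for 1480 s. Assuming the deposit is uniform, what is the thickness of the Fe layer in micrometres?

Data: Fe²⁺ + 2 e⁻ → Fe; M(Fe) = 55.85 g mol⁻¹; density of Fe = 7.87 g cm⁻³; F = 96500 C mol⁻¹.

Q = I·t = 0.7530 × 1480.0 = 1114 C; n(e⁻) = 0.01155 mol.
n(Fe) = n(e⁻)/2 = 0.005774 mol, so m = 0.005774 × 55.85 = 0.3225 g.
Volume = m/ρ = 0.3225 / 7.87 = 0.04098 cm³.
Thickness = V/A = 0.04098 / 9.36 = 0.00438 cm = 43.8 μm.

43.8 μm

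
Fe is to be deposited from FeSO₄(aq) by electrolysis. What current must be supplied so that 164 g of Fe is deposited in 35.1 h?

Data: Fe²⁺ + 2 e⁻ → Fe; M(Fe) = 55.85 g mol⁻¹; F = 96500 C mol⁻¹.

4.49 A

n(Fe) = 164 / 55.85 = 2.936 mol.
n(e⁻) = 2 × 2.936 = 5.873 mol.
Q = n(e⁻)·F = 5.873 × 96500 = 566700 C.
I = Q/t = 566700 / 126360 s = 4.49 A.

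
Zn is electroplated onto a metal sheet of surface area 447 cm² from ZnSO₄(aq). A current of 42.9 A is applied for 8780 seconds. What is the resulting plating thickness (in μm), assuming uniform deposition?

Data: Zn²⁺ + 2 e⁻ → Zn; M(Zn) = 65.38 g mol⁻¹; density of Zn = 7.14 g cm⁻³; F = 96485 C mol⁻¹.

Q = I·t = 42.90 × 8780.0 = 376700 C; n(e⁻) = 3.904 mol.
n(Zn) = n(e⁻)/2 = 1.952 mol, so m = 1.952 × 65.38 = 127.6 g.
Volume = m/ρ = 127.6 / 7.14 = 17.87 cm³.
Thickness = V/A = 17.87 / 447 = 0.0400 cm = 400 μm.

400 μm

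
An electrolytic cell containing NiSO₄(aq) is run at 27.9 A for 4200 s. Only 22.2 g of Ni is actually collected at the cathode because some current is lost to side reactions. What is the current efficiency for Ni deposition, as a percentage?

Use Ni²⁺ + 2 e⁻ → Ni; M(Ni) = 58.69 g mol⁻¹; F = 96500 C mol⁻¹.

Q = I·t = 27.90 × 4200.0 = 117200 C; n(e⁻) = 117200/96500 = 1.214 mol.
Theoretical n(Ni) = n(e⁻)/2 = 0.6072 mol, i.e. m_theo = 0.6072 × 58.69 = 35.63 g.
Efficiency = m_actual / m_theo = 22.2 / 35.63 = 62.3 %.

62.3 %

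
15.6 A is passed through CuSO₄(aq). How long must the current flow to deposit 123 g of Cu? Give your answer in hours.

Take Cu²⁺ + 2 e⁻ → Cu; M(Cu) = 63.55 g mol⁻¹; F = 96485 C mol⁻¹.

6.65 h

n(Cu) = m/M = 123 / 63.55 = 1.935 mol.
Each Cu atom requires 2 electrons, so n(e⁻) = 2 × 1.935 = 3.871 mol.
Q = n(e⁻)·F = 3.871 × 96485 = 373500 C.
t = Q/I = 373500 / 15.60 A = 23940 s = 6.65 h.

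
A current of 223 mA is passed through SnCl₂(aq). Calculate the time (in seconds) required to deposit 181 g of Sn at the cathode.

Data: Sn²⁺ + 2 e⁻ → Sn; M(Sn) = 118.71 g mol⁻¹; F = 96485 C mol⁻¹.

n(Sn) = m/M = 181 / 118.71 = 1.525 mol.
Each Sn atom requires 2 electrons, so n(e⁻) = 2 × 1.525 = 3.049 mol.
Q = n(e⁻)·F = 3.049 × 96485 = 294200 C.
t = Q/I = 294200 / 0.2230 A = 1319000 s.

1.32 × 10⁶ s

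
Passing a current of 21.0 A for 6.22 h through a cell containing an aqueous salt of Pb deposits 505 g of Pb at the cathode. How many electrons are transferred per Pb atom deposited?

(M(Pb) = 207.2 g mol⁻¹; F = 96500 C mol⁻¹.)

Q = I·t = 21.00 A × 22392 s = 470200 C, so n(e⁻) = 470200/96500 = 4.873 mol.
n(Pb) deposited = 505 / 207.2 = 2.437 mol.
Electrons per atom = n(e⁻)/n(Pb) = 4.873 / 2.437 = 2.00 ≈ 2, so the ion is Pb²⁺.

2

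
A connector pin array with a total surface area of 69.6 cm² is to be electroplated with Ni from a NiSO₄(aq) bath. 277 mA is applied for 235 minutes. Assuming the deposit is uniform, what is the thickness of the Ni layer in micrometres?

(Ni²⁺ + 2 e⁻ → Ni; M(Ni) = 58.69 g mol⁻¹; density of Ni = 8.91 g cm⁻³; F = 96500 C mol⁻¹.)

Q = I·t = 0.2770 × 14100 = 3906 C; n(e⁻) = 0.04047 mol.
n(Ni) = n(e⁻)/2 = 0.02024 mol, so m = 0.02024 × 58.69 = 1.188 g.
Volume = m/ρ = 1.188 / 8.91 = 0.1333 cm³.
Thickness = V/A = 0.1333 / 69.6 = 0.00192 cm = 19.2 μm.

19.2 μm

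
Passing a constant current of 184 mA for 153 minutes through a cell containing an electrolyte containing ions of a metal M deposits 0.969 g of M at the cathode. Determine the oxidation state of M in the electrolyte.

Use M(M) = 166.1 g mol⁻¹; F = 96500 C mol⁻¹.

+3

Q = I·t = 0.1840 A × 9180.0 s = 1689 C, so n(e⁻) = 1689/96500 = 0.01750 mol.
n(M) deposited = 0.969 / 166.1 = 0.005834 mol.
Electrons per atom = n(e⁻)/n(M) = 0.01750 / 0.005834 = 3.00 ≈ 3, so the ion is M³⁺.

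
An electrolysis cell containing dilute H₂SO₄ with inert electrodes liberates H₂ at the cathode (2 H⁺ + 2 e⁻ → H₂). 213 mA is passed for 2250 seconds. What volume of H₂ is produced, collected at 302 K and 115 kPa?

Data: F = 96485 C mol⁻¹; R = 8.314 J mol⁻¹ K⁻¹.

0.0542 L

Q = I·t = 0.2130 A × 2250.0 s = 479.2 C.
n(e⁻) = Q/F = 479.2 / 96485 = 0.004967 mol.
2 electrons are transferred per H₂ molecule, so n(H₂) = 0.004967 / 2 = 0.002484 mol.
V = nRT/P = (0.002484 × 8.314 × 302) / (115 × 10³ Pa) = 5.42 × 10⁻⁵ m³ = 0.0542 L.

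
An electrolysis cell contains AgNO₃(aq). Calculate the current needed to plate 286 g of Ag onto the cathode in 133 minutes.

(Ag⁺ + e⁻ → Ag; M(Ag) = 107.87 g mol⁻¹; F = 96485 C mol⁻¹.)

32.1 A

n(Ag) = 286 / 107.87 = 2.651 mol.
n(e⁻) = 1 × 2.651 = 2.651 mol.
Q = n(e⁻)·F = 2.651 × 96485 = 255800 C.
I = Q/t = 255800 / 7980.0 s = 32.1 A.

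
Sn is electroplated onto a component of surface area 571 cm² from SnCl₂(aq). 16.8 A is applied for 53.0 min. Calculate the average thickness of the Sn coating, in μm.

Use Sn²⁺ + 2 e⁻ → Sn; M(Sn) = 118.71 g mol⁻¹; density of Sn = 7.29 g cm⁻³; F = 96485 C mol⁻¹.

Q = I·t = 16.80 × 3180.0 = 53420 C; n(e⁻) = 0.5537 mol.
n(Sn) = n(e⁻)/2 = 0.2769 mol, so m = 0.2769 × 118.71 = 32.87 g.
Volume = m/ρ = 32.87 / 7.29 = 4.508 cm³.
Thickness = V/A = 4.508 / 571 = 0.00790 cm = 79.0 μm.

79.0 μm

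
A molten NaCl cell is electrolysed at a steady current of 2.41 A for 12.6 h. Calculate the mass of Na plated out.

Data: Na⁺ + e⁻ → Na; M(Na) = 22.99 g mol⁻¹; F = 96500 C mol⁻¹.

26.0 g

Q = I·t = 2.410 A × 45360 s = 109300 C.
n(e⁻) = Q/F = 109300 / 96500 = 1.133 mol.
Na⁺ + e⁻ → Na, so n(Na) = n(e⁻)/1 = 1.133 mol.
m = n·M = 1.133 × 22.99 = 26.0 g.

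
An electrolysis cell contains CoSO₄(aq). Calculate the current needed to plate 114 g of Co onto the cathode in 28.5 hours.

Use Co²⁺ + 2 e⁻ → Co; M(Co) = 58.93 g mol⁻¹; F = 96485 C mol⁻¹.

n(Co) = 114 / 58.93 = 1.934 mol.
n(e⁻) = 2 × 1.934 = 3.869 mol.
Q = n(e⁻)·F = 3.869 × 96485 = 373300 C.
I = Q/t = 373300 / 102600 s = 3.64 A.

3.64 A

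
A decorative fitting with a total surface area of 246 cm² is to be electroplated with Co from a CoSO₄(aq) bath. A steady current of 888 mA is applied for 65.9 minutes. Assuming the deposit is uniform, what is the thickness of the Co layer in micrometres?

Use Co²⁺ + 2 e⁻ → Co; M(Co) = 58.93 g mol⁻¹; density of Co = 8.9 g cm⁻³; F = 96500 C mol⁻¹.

Q = I·t = 0.8880 × 3954.0 = 3511 C; n(e⁻) = 0.03638 mol.
n(Co) = n(e⁻)/2 = 0.01819 mol, so m = 0.01819 × 58.93 = 1.072 g.
Volume = m/ρ = 1.072 / 8.9 = 0.1205 cm³.
Thickness = V/A = 0.1205 / 246 = 4.90 × 10⁻⁴ cm = 4.90 μm.

4.90 μm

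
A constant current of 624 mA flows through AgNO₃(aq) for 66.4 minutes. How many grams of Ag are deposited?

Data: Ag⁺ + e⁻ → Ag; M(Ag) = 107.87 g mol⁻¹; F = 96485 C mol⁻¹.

Q = I·t = 0.6240 A × 3984.0 s = 2486 C.
n(e⁻) = Q/F = 2486 / 96485 = 0.02577 mol.
Ag⁺ + e⁻ → Ag, so n(Ag) = n(e⁻)/1 = 0.02577 mol.
m = n·M = 0.02577 × 107.87 = 2.78 g.

2.78 g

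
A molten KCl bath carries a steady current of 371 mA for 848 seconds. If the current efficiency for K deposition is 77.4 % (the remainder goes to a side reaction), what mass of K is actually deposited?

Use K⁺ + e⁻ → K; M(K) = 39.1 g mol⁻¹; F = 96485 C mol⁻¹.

0.0987 g

Q = I·t = 0.3710 × 848.00 = 314.6 C.
n(e⁻) = 314.6/96485 = 0.003261 mol; theoretically n(K) = 0.003261/1 = 0.003261 mol, m_theo = 0.1275 g.
At 77.4 % efficiency, m_actual = 0.774 × 0.1275 = 0.0987 g.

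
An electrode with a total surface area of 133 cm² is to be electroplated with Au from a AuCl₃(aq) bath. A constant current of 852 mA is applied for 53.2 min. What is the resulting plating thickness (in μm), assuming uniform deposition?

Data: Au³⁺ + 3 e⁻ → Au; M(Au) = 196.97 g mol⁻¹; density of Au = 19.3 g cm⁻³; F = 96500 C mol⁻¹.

Q = I·t = 0.8520 × 3192.0 = 2720 C; n(e⁻) = 0.02818 mol.
n(Au) = n(e⁻)/3 = 0.009394 mol, so m = 0.009394 × 196.97 = 1.850 g.
Volume = m/ρ = 1.850 / 19.3 = 0.09587 cm³.
Thickness = V/A = 0.09587 / 133 = 7.21 × 10⁻⁴ cm = 7.21 μm.

7.21 μm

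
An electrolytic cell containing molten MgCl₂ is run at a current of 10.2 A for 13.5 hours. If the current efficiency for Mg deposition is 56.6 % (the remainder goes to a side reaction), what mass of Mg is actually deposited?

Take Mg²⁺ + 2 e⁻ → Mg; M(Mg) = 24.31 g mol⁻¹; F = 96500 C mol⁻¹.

Q = I·t = 10.20 × 48600 = 495700 C.
n(e⁻) = 495700/96500 = 5.137 mol; theoretically n(Mg) = 5.137/2 = 2.568 mol, m_theo = 62.44 g.
At 56.6 % efficiency, m_actual = 0.566 × 62.44 = 35.3 g.

35.3 g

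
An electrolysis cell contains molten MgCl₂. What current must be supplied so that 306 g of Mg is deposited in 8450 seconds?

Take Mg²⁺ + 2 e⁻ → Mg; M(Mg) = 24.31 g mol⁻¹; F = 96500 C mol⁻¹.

287 A

n(Mg) = 306 / 24.31 = 12.59 mol.
n(e⁻) = 2 × 12.59 = 25.17 mol.
Q = n(e⁻)·F = 25.17 × 96500 = 2429000 C.
I = Q/t = 2429000 / 8450.0 s = 287 A.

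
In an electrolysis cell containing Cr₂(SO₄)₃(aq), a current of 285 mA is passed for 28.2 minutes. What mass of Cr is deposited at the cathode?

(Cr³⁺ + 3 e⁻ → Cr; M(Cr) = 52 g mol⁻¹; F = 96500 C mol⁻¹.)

Q = I·t = 0.2850 A × 1692.0 s = 482.2 C.
n(e⁻) = Q/F = 482.2 / 96500 = 0.004997 mol.
Cr³⁺ + 3 e⁻ → Cr, so n(Cr) = n(e⁻)/3 = 0.001666 mol.
m = n·M = 0.001666 × 52 = 0.0866 g.

0.0866 g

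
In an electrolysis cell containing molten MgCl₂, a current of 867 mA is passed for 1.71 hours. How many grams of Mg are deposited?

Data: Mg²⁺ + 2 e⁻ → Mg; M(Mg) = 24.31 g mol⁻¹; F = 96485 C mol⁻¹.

0.672 g

Q = I·t = 0.8670 A × 6156.0 s = 5337 C.
n(e⁻) = Q/F = 5337 / 96485 = 0.05532 mol.
Mg²⁺ + 2 e⁻ → Mg, so n(Mg) = n(e⁻)/2 = 0.02766 mol.
m = n·M = 0.02766 × 24.31 = 0.672 g.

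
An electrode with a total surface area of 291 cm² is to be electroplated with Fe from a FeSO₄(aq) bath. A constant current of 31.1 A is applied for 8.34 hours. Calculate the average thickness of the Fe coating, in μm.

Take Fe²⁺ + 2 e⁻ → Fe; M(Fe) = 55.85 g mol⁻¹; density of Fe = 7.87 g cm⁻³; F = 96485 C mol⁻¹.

Q = I·t = 31.10 × 30024 = 933700 C; n(e⁻) = 9.678 mol.
n(Fe) = n(e⁻)/2 = 4.839 mol, so m = 4.839 × 55.85 = 270.2 g.
Volume = m/ρ = 270.2 / 7.87 = 34.34 cm³.
Thickness = V/A = 34.34 / 291 = 0.118 cm = 1180 μm.

1180 μm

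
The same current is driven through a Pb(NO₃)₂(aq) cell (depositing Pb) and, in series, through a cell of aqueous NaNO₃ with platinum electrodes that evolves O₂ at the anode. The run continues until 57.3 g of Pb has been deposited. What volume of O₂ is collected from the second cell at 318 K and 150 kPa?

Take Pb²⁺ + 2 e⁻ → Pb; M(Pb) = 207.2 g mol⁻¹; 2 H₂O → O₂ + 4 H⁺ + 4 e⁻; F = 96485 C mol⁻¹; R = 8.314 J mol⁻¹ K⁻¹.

n(Pb) = 57.3 / 207.2 = 0.2765 mol, so n(e⁻) = 2 × 0.2765 = 0.5531 mol.
The cells are in series, so the same 0.5531 mol of electrons passes through the second cell.
2 H₂O → O₂ + 4 H⁺ + 4 e⁻ — 4 mol e⁻ per mol O₂, so n(O₂) = 0.5531/4 = 0.1383 mol.
V = nRT/P = (0.1383 × 8.314 × 318) / (150 × 10³) = 0.00244 m³ = 2.44 L.

2.44 L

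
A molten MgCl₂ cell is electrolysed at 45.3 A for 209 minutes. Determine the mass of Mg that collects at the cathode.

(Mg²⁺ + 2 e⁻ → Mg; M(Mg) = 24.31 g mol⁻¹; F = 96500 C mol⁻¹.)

Q = I·t = 45.30 A × 12540 s = 568100 C.
n(e⁻) = Q/F = 568100 / 96500 = 5.887 mol.
Mg²⁺ + 2 e⁻ → Mg, so n(Mg) = n(e⁻)/2 = 2.943 mol.
m = n·M = 2.943 × 24.31 = 71.6 g.

71.6 g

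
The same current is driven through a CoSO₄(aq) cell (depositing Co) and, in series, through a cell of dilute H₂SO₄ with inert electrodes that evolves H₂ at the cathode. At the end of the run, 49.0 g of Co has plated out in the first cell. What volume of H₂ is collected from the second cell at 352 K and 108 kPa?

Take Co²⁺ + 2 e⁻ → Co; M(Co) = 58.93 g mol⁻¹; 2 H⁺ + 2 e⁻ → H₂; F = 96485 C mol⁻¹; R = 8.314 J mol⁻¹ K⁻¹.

22.5 L

n(Co) = 49.0 / 58.93 = 0.8315 mol, so n(e⁻) = 2 × 0.8315 = 1.663 mol.
The cells are in series, so the same 1.663 mol of electrons passes through the second cell.
2 H⁺ + 2 e⁻ → H₂ — 2 mol e⁻ per mol H₂, so n(H₂) = 1.663/2 = 0.8315 mol.
V = nRT/P = (0.8315 × 8.314 × 352) / (108 × 10³) = 0.0225 m³ = 22.5 L.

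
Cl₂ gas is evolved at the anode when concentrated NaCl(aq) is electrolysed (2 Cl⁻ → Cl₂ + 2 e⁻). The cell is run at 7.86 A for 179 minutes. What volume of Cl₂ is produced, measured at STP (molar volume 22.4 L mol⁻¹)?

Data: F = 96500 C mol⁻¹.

Q = I·t = 7.860 A × 10740 s = 84420 C.
n(e⁻) = Q/F = 84420 / 96500 = 0.8748 mol.
2 electrons are transferred per Cl₂ molecule, so n(Cl₂) = 0.8748 / 2 = 0.4374 mol.
V = n × V_m = 0.4374 × 22.4 = 9.80 L.

9.80 L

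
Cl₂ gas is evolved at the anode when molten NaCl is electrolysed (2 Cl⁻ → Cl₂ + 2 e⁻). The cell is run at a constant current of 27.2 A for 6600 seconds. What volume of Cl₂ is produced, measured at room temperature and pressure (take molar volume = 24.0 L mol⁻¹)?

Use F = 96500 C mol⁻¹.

22.3 L

Q = I·t = 27.20 A × 6600.0 s = 179500 C.
n(e⁻) = Q/F = 179500 / 96500 = 1.860 mol.
2 electrons are transferred per Cl₂ molecule, so n(Cl₂) = 1.860 / 2 = 0.9302 mol.
V = n × V_m = 0.9302 × 24.0 = 22.3 L.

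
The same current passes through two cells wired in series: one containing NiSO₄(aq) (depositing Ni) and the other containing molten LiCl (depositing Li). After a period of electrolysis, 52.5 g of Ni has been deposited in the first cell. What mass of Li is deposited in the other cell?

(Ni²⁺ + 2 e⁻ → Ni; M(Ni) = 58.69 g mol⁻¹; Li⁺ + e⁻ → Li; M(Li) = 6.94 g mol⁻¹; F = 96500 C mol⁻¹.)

12.4 g

n(Ni) = 52.5 / 58.69 = 0.8945 mol.
Since Ni²⁺ + 2 e⁻ → Ni, n(e⁻) passed = 2 × 0.8945 = 1.789 mol.
Cells in series carry the same charge, so the same 1.789 mol of electrons passes through cell 2.
Li⁺ + e⁻ → Li, so n(Li) = 1.789 / 1 = 1.789 mol.
m(Li) = 1.789 × 6.94 = 12.4 g.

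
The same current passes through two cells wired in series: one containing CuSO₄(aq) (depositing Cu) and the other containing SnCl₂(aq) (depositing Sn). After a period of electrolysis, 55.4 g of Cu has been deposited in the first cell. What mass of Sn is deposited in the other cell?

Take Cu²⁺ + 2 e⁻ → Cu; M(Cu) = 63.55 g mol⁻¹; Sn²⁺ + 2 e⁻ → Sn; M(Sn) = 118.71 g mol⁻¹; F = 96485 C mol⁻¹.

n(Cu) = 55.4 / 63.55 = 0.8718 mol.
Since Cu²⁺ + 2 e⁻ → Cu, n(e⁻) passed = 2 × 0.8718 = 1.744 mol.
Cells in series carry the same charge, so the same 1.744 mol of electrons passes through cell 2.
Sn²⁺ + 2 e⁻ → Sn, so n(Sn) = 1.744 / 2 = 0.8718 mol.
m(Sn) = 0.8718 × 118.71 = 103 g.

103 g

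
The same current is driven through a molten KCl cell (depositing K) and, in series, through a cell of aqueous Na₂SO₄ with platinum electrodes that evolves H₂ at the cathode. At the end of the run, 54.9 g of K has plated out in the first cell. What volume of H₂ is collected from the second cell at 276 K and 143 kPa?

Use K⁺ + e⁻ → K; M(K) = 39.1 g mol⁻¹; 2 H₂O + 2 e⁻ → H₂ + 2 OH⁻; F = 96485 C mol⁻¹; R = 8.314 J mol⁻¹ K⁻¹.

11.3 L

n(K) = 54.9 / 39.1 = 1.404 mol, so n(e⁻) = 1 × 1.404 = 1.404 mol.
The cells are in series, so the same 1.404 mol of electrons passes through the second cell.
2 H₂O + 2 e⁻ → H₂ + 2 OH⁻ — 2 mol e⁻ per mol H₂, so n(H₂) = 1.404/2 = 0.7020 mol.
V = nRT/P = (0.7020 × 8.314 × 276) / (143 × 10³) = 0.0113 m³ = 11.3 L.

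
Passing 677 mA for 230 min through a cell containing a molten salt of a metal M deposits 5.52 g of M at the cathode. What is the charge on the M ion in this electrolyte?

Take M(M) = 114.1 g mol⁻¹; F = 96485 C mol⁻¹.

+2

Q = I·t = 0.6770 A × 13800 s = 9343 C, so n(e⁻) = 9343/96485 = 0.09683 mol.
n(M) deposited = 5.52 / 114.1 = 0.04838 mol.
Electrons per atom = n(e⁻)/n(M) = 0.09683 / 0.04838 = 2.00 ≈ 2, so the ion is M²⁺.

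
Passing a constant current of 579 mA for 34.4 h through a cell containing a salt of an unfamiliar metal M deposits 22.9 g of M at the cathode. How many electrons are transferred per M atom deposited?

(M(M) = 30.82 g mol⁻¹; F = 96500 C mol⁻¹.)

Q = I·t = 0.5790 A × 123840 s = 71700 C, so n(e⁻) = 71700/96500 = 0.7430 mol.
n(M) deposited = 22.9 / 30.82 = 0.7430 mol.
Electrons per atom = n(e⁻)/n(M) = 0.7430 / 0.7430 = 1.00 ≈ 1, so the ion is M⁺.

1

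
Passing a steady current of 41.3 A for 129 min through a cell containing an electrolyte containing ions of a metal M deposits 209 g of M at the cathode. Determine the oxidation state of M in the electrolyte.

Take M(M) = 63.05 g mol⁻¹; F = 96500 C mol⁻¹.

+1

Q = I·t = 41.30 A × 7740.0 s = 319700 C, so n(e⁻) = 319700/96500 = 3.313 mol.
n(M) deposited = 209 / 63.05 = 3.315 mol.
Electrons per atom = n(e⁻)/n(M) = 3.313 / 3.315 = 0.999 ≈ 1, so the ion is M⁺.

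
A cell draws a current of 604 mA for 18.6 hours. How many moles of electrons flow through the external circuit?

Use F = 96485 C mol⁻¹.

0.419 mol

Q = I·t = 0.6040 A × 66960 s = 40440 C.
n(e⁻) = Q/F = 40440 / 96485 = 0.419 mol.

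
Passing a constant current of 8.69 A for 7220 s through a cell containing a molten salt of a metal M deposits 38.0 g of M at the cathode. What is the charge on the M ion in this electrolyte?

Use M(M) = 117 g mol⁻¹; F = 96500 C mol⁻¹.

+2

Q = I·t = 8.690 A × 7220.0 s = 62740 C, so n(e⁻) = 62740/96500 = 0.6502 mol.
n(M) deposited = 38.0 / 117 = 0.3248 mol.
Electrons per atom = n(e⁻)/n(M) = 0.6502 / 0.3248 = 2.00 ≈ 2, so the ion is M²⁺.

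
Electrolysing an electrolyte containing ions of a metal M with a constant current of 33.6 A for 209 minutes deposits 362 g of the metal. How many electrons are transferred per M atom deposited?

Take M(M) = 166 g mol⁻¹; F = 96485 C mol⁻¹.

Q = I·t = 33.60 A × 12540 s = 421300 C, so n(e⁻) = 421300/96485 = 4.367 mol.
n(M) deposited = 362 / 166 = 2.181 mol.
Electrons per atom = n(e⁻)/n(M) = 4.367 / 2.181 = 2.00 ≈ 2, so the ion is M²⁺.

2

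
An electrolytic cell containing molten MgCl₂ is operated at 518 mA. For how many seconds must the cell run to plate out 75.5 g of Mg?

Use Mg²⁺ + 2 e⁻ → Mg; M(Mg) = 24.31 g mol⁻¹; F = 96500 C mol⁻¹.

n(Mg) = m/M = 75.5 / 24.31 = 3.106 mol.
Each Mg atom requires 2 electrons, so n(e⁻) = 2 × 3.106 = 6.211 mol.
Q = n(e⁻)·F = 6.211 × 96500 = 599400 C.
t = Q/I = 599400 / 0.5180 A = 1157000 s.

1.16 × 10⁶ s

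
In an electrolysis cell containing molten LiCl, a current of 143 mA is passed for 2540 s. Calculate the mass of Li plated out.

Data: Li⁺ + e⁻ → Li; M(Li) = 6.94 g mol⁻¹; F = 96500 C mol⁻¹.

Q = I·t = 0.1430 A × 2540.0 s = 363.2 C.
n(e⁻) = Q/F = 363.2 / 96500 = 0.003764 mol.
Li⁺ + e⁻ → Li, so n(Li) = n(e⁻)/1 = 0.003764 mol.
m = n·M = 0.003764 × 6.94 = 0.0261 g.

0.0261 g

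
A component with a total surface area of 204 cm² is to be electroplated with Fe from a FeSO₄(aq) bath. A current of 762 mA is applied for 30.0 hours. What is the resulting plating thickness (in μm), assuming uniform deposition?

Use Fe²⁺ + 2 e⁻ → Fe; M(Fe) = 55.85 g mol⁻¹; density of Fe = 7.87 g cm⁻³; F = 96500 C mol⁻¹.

148 μm

Q = I·t = 0.7620 × 108000 = 82300 C; n(e⁻) = 0.8528 mol.
n(Fe) = n(e⁻)/2 = 0.4264 mol, so m = 0.4264 × 55.85 = 23.81 g.
Volume = m/ρ = 23.81 / 7.87 = 3.026 cm³.
Thickness = V/A = 3.026 / 204 = 0.0148 cm = 148 μm.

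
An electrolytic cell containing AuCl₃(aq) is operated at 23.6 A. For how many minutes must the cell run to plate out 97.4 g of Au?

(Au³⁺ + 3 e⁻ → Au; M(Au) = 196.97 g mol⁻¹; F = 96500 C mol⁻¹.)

n(Au) = m/M = 97.4 / 196.97 = 0.4945 mol.
Each Au atom requires 3 electrons, so n(e⁻) = 3 × 0.4945 = 1.483 mol.
Q = n(e⁻)·F = 1.483 × 96500 = 143200 C.
t = Q/I = 143200 / 23.60 A = 6066 s = 101 min.

101 min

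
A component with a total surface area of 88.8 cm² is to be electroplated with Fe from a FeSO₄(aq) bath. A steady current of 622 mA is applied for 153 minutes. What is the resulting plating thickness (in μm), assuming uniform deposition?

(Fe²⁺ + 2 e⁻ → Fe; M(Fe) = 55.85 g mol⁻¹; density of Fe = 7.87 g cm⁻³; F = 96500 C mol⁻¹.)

Q = I·t = 0.6220 × 9180.0 = 5710 C; n(e⁻) = 0.05917 mol.
n(Fe) = n(e⁻)/2 = 0.02959 mol, so m = 0.02959 × 55.85 = 1.652 g.
Volume = m/ρ = 1.652 / 7.87 = 0.2100 cm³.
Thickness = V/A = 0.2100 / 88.8 = 0.00236 cm = 23.6 μm.

23.6 μm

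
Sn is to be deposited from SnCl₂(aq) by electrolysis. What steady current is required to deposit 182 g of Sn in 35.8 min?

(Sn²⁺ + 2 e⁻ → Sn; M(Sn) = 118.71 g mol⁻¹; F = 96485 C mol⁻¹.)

n(Sn) = 182 / 118.71 = 1.533 mol.
n(e⁻) = 2 × 1.533 = 3.066 mol.
Q = n(e⁻)·F = 3.066 × 96485 = 295900 C.
I = Q/t = 295900 / 2148.0 s = 138 A.

138 A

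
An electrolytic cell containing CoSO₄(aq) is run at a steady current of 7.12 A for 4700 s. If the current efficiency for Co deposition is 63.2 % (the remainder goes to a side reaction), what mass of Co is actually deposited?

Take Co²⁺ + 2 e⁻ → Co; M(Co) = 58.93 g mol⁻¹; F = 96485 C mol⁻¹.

6.46 g

Q = I·t = 7.120 × 4700.0 = 33460 C.
n(e⁻) = 33460/96485 = 0.3468 mol; theoretically n(Co) = 0.3468/2 = 0.1734 mol, m_theo = 10.22 g.
At 63.2 % efficiency, m_actual = 0.632 × 10.22 = 6.46 g.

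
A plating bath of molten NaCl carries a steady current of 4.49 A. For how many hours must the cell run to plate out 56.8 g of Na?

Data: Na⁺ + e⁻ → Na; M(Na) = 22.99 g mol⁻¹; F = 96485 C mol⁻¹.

14.7 h

n(Na) = m/M = 56.8 / 22.99 = 2.471 mol.
Each Na atom requires 1 electron, so n(e⁻) = 1 × 2.471 = 2.471 mol.
Q = n(e⁻)·F = 2.471 × 96485 = 238400 C.
t = Q/I = 238400 / 4.490 A = 53090 s = 14.7 h.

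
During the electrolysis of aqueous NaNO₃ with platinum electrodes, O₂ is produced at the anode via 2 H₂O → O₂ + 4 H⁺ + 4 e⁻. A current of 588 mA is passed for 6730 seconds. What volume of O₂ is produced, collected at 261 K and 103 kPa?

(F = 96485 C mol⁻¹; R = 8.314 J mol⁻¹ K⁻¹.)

0.216 L

Q = I·t = 0.5880 A × 6730.0 s = 3957 C.
n(e⁻) = Q/F = 3957 / 96485 = 0.04101 mol.
4 electrons are transferred per O₂ molecule, so n(O₂) = 0.04101 / 4 = 0.01025 mol.
V = nRT/P = (0.01025 × 8.314 × 261) / (103 × 10³ Pa) = 2.16 × 10⁻⁴ m³ = 0.216 L.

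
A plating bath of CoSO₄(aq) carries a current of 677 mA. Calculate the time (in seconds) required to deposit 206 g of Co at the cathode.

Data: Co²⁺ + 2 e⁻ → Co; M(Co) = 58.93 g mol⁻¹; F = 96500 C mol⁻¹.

n(Co) = m/M = 206 / 58.93 = 3.496 mol.
Each Co atom requires 2 electrons, so n(e⁻) = 2 × 3.496 = 6.991 mol.
Q = n(e⁻)·F = 6.991 × 96500 = 674700 C.
t = Q/I = 674700 / 0.6770 A = 996600 s.

9.97 × 10⁵ s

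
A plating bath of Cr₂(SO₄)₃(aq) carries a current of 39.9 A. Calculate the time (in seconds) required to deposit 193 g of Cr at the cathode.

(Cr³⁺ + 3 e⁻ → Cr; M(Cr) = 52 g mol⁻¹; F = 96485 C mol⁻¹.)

26900 s

n(Cr) = m/M = 193 / 52 = 3.712 mol.
Each Cr atom requires 3 electrons, so n(e⁻) = 3 × 3.712 = 11.13 mol.
Q = n(e⁻)·F = 11.13 × 96485 = 1074000 C.
t = Q/I = 1074000 / 39.90 A = 26930 s.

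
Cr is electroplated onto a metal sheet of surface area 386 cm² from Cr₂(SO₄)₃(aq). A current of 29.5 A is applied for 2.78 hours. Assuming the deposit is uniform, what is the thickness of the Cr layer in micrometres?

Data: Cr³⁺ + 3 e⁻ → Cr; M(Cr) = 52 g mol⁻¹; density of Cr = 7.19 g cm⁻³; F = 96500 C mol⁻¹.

191 μm

Q = I·t = 29.50 × 10008 = 295200 C; n(e⁻) = 3.059 mol.
n(Cr) = n(e⁻)/3 = 1.020 mol, so m = 1.020 × 52 = 53.03 g.
Volume = m/ρ = 53.03 / 7.19 = 7.376 cm³.
Thickness = V/A = 7.376 / 386 = 0.0191 cm = 191 μm.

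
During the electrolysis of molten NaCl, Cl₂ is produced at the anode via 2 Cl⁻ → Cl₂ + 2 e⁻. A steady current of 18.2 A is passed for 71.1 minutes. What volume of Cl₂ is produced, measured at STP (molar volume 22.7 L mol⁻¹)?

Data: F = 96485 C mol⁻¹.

9.13 L

Q = I·t = 18.20 A × 4266.0 s = 77640 C.
n(e⁻) = Q/F = 77640 / 96485 = 0.8047 mol.
2 electrons are transferred per Cl₂ molecule, so n(Cl₂) = 0.8047 / 2 = 0.4023 mol.
V = n × V_m = 0.4023 × 22.7 = 9.13 L.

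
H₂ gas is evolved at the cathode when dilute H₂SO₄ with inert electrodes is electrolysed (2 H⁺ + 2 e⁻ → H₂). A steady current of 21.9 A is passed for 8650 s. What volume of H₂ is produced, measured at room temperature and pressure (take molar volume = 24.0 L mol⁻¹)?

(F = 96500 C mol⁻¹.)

Q = I·t = 21.90 A × 8650.0 s = 189400 C.
n(e⁻) = Q/F = 189400 / 96500 = 1.963 mol.
2 electrons are transferred per H₂ molecule, so n(H₂) = 1.963 / 2 = 0.9815 mol.
V = n × V_m = 0.9815 × 24.0 = 23.6 L.

23.6 L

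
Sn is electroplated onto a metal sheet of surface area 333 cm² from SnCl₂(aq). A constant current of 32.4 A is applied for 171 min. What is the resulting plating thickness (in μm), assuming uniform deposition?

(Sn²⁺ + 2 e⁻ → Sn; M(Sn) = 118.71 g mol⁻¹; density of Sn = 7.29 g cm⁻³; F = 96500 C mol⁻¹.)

842 μm

Q = I·t = 32.40 × 10260 = 332400 C; n(e⁻) = 3.445 mol.
n(Sn) = n(e⁻)/2 = 1.722 mol, so m = 1.722 × 118.71 = 204.5 g.
Volume = m/ρ = 204.5 / 7.29 = 28.05 cm³.
Thickness = V/A = 28.05 / 333 = 0.0842 cm = 842 μm.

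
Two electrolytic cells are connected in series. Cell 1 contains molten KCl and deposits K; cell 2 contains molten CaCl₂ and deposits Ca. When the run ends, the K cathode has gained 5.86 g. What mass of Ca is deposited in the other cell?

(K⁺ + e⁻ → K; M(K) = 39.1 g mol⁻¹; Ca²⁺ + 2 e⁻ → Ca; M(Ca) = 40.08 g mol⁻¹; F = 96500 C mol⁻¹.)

n(K) = 5.86 / 39.1 = 0.1499 mol.
Since K⁺ + e⁻ → K, n(e⁻) passed = 1 × 0.1499 = 0.1499 mol.
Cells in series carry the same charge, so the same 0.1499 mol of electrons passes through cell 2.
Ca²⁺ + 2 e⁻ → Ca, so n(Ca) = 0.1499 / 2 = 0.07494 mol.
m(Ca) = 0.07494 × 40.08 = 3.00 g.

3.00 g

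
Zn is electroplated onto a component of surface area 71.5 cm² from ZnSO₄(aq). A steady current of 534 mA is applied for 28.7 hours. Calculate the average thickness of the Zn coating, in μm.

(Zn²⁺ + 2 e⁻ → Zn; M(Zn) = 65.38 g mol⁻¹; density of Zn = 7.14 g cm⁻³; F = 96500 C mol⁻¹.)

Q = I·t = 0.5340 × 103320 = 55170 C; n(e⁻) = 0.5717 mol.
n(Zn) = n(e⁻)/2 = 0.2859 mol, so m = 0.2859 × 65.38 = 18.69 g.
Volume = m/ρ = 18.69 / 7.14 = 2.618 cm³.
Thickness = V/A = 2.618 / 71.5 = 0.0366 cm = 366 μm.

366 μm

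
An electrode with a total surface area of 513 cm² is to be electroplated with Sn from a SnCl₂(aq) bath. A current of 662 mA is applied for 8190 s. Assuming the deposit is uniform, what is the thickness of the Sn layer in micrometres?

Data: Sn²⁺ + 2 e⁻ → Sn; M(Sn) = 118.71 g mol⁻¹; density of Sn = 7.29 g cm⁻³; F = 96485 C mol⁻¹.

Q = I·t = 0.6620 × 8190.0 = 5422 C; n(e⁻) = 0.05619 mol.
n(Sn) = n(e⁻)/2 = 0.02810 mol, so m = 0.02810 × 118.71 = 3.335 g.
Volume = m/ρ = 3.335 / 7.29 = 0.4575 cm³.
Thickness = V/A = 0.4575 / 513 = 8.92 × 10⁻⁴ cm = 8.92 μm.

8.92 μm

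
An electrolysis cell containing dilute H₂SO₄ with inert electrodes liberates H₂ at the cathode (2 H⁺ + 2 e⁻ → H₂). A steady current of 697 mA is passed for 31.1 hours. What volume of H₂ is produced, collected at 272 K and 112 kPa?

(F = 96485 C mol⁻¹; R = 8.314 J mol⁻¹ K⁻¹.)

8.17 L

Q = I·t = 0.6970 A × 111960 s = 78040 C.
n(e⁻) = Q/F = 78040 / 96485 = 0.8088 mol.
2 electrons are transferred per H₂ molecule, so n(H₂) = 0.8088 / 2 = 0.4044 mol.
V = nRT/P = (0.4044 × 8.314 × 272) / (112 × 10³ Pa) = 0.00817 m³ = 8.17 L.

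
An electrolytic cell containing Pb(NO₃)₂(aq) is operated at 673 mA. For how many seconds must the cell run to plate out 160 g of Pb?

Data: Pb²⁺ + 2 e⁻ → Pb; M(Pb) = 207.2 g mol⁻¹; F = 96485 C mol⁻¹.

2.21 × 10⁵ s

n(Pb) = m/M = 160 / 207.2 = 0.7722 mol.
Each Pb atom requires 2 electrons, so n(e⁻) = 2 × 0.7722 = 1.544 mol.
Q = n(e⁻)·F = 1.544 × 96485 = 149000 C.
t = Q/I = 149000 / 0.6730 A = 221400 s.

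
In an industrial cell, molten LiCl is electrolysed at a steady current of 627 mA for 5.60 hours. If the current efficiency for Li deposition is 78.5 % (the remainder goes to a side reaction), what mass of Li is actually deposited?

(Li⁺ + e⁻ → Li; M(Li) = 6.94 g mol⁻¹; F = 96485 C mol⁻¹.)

0.714 g

Q = I·t = 0.6270 × 20160 = 12640 C.
n(e⁻) = 12640/96485 = 0.1310 mol; theoretically n(Li) = 0.1310/1 = 0.1310 mol, m_theo = 0.9092 g.
At 78.5 % efficiency, m_actual = 0.785 × 0.9092 = 0.714 g.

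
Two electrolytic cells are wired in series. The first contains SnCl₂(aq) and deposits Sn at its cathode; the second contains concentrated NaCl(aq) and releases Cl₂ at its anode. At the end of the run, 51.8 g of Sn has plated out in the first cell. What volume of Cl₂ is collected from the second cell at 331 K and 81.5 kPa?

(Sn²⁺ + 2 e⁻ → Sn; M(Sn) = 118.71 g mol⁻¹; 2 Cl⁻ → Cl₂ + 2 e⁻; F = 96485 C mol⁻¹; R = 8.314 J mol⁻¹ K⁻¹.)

14.7 L

n(Sn) = 51.8 / 118.71 = 0.4364 mol, so n(e⁻) = 2 × 0.4364 = 0.8727 mol.
The cells are in series, so the same 0.8727 mol of electrons passes through the second cell.
2 Cl⁻ → Cl₂ + 2 e⁻ — 2 mol e⁻ per mol Cl₂, so n(Cl₂) = 0.8727/2 = 0.4364 mol.
V = nRT/P = (0.4364 × 8.314 × 331) / (81.5 × 10³) = 0.0147 m³ = 14.7 L.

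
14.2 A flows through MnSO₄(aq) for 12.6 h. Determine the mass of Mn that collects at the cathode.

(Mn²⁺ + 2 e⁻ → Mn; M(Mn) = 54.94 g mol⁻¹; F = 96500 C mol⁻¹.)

Q = I·t = 14.20 A × 45360 s = 644100 C.
n(e⁻) = Q/F = 644100 / 96500 = 6.675 mol.
Mn²⁺ + 2 e⁻ → Mn, so n(Mn) = n(e⁻)/2 = 3.337 mol.
m = n·M = 3.337 × 54.94 = 183 g.

183 g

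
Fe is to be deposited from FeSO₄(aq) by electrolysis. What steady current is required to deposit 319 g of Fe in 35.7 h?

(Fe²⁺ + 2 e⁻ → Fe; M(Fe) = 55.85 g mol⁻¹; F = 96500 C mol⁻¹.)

n(Fe) = 319 / 55.85 = 5.712 mol.
n(e⁻) = 2 × 5.712 = 11.42 mol.
Q = n(e⁻)·F = 11.42 × 96500 = 1102000 C.
I = Q/t = 1102000 / 128520 s = 8.58 A.

8.58 A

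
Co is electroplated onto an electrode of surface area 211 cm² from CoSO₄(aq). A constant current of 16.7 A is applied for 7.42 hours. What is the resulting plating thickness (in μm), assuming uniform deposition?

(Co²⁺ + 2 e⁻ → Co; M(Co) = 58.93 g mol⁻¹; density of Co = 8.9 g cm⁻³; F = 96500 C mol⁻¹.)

725 μm

Q = I·t = 16.70 × 26712 = 446100 C; n(e⁻) = 4.623 mol.
n(Co) = n(e⁻)/2 = 2.311 mol, so m = 2.311 × 58.93 = 136.2 g.
Volume = m/ρ = 136.2 / 8.9 = 15.30 cm³.
Thickness = V/A = 15.30 / 211 = 0.0725 cm = 725 μm.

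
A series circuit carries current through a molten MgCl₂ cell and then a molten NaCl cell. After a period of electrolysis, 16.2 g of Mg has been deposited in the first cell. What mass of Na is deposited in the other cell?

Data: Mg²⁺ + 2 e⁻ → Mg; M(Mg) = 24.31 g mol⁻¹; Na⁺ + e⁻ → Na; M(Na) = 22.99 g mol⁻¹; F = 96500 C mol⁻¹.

30.6 g

n(Mg) = 16.2 / 24.31 = 0.6664 mol.
Since Mg²⁺ + 2 e⁻ → Mg, n(e⁻) passed = 2 × 0.6664 = 1.333 mol.
Cells in series carry the same charge, so the same 1.333 mol of electrons passes through cell 2.
Na⁺ + e⁻ → Na, so n(Na) = 1.333 / 1 = 1.333 mol.
m(Na) = 1.333 × 22.99 = 30.6 g.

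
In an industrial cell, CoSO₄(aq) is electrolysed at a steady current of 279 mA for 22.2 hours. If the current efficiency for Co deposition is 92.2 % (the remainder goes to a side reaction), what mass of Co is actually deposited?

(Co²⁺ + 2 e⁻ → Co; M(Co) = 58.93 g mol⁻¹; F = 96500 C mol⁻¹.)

Q = I·t = 0.2790 × 79920 = 22300 C.
n(e⁻) = 22300/96500 = 0.2311 mol; theoretically n(Co) = 0.2311/2 = 0.1155 mol, m_theo = 6.808 g.
At 92.2 % efficiency, m_actual = 0.922 × 6.808 = 6.28 g.

6.28 g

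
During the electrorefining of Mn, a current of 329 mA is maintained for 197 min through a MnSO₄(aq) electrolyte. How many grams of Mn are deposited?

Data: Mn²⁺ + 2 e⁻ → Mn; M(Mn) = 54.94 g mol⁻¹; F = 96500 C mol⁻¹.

1.11 g

Q = I·t = 0.3290 A × 11820 s = 3889 C.
n(e⁻) = Q/F = 3889 / 96500 = 0.04030 mol.
Mn²⁺ + 2 e⁻ → Mn, so n(Mn) = n(e⁻)/2 = 0.02015 mol.
m = n·M = 0.02015 × 54.94 = 1.11 g.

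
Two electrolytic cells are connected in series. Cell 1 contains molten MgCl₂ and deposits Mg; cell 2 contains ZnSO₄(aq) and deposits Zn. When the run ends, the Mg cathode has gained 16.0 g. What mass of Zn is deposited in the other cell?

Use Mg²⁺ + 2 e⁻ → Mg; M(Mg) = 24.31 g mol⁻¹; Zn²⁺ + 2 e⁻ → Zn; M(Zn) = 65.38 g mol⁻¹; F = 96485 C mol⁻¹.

n(Mg) = 16.0 / 24.31 = 0.6582 mol.
Since Mg²⁺ + 2 e⁻ → Mg, n(e⁻) passed = 2 × 0.6582 = 1.316 mol.
Cells in series carry the same charge, so the same 1.316 mol of electrons passes through cell 2.
Zn²⁺ + 2 e⁻ → Zn, so n(Zn) = 1.316 / 2 = 0.6582 mol.
m(Zn) = 0.6582 × 65.38 = 43.0 g.

43.0 g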